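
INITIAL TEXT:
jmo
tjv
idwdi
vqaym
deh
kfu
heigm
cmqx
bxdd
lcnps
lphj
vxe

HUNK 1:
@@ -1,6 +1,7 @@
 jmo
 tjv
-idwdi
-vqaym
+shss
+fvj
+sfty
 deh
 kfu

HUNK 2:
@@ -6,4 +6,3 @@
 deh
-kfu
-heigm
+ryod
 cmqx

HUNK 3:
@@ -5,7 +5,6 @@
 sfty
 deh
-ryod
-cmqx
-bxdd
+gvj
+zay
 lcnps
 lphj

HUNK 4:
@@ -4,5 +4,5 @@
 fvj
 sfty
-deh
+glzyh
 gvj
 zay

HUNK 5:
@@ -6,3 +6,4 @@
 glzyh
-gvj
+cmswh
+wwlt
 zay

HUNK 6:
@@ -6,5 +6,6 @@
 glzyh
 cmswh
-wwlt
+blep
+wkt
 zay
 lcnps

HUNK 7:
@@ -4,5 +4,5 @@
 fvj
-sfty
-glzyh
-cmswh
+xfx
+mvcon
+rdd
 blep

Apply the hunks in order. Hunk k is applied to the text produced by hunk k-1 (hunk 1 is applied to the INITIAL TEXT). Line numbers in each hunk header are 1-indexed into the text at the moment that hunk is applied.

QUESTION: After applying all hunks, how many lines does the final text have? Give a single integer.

Answer: 13

Derivation:
Hunk 1: at line 1 remove [idwdi,vqaym] add [shss,fvj,sfty] -> 13 lines: jmo tjv shss fvj sfty deh kfu heigm cmqx bxdd lcnps lphj vxe
Hunk 2: at line 6 remove [kfu,heigm] add [ryod] -> 12 lines: jmo tjv shss fvj sfty deh ryod cmqx bxdd lcnps lphj vxe
Hunk 3: at line 5 remove [ryod,cmqx,bxdd] add [gvj,zay] -> 11 lines: jmo tjv shss fvj sfty deh gvj zay lcnps lphj vxe
Hunk 4: at line 4 remove [deh] add [glzyh] -> 11 lines: jmo tjv shss fvj sfty glzyh gvj zay lcnps lphj vxe
Hunk 5: at line 6 remove [gvj] add [cmswh,wwlt] -> 12 lines: jmo tjv shss fvj sfty glzyh cmswh wwlt zay lcnps lphj vxe
Hunk 6: at line 6 remove [wwlt] add [blep,wkt] -> 13 lines: jmo tjv shss fvj sfty glzyh cmswh blep wkt zay lcnps lphj vxe
Hunk 7: at line 4 remove [sfty,glzyh,cmswh] add [xfx,mvcon,rdd] -> 13 lines: jmo tjv shss fvj xfx mvcon rdd blep wkt zay lcnps lphj vxe
Final line count: 13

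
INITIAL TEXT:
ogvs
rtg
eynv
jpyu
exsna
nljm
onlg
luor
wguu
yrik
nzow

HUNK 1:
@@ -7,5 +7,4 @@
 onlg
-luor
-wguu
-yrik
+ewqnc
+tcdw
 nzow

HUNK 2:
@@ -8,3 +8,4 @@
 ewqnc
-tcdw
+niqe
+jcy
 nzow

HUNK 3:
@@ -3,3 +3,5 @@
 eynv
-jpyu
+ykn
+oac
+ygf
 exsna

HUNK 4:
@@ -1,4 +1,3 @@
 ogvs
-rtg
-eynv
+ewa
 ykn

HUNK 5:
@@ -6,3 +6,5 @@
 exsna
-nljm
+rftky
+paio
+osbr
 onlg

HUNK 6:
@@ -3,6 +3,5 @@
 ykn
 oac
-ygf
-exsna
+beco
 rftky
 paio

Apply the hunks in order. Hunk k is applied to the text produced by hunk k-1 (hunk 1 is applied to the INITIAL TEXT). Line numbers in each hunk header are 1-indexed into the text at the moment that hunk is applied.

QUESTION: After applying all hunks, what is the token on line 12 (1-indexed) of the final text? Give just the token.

Answer: jcy

Derivation:
Hunk 1: at line 7 remove [luor,wguu,yrik] add [ewqnc,tcdw] -> 10 lines: ogvs rtg eynv jpyu exsna nljm onlg ewqnc tcdw nzow
Hunk 2: at line 8 remove [tcdw] add [niqe,jcy] -> 11 lines: ogvs rtg eynv jpyu exsna nljm onlg ewqnc niqe jcy nzow
Hunk 3: at line 3 remove [jpyu] add [ykn,oac,ygf] -> 13 lines: ogvs rtg eynv ykn oac ygf exsna nljm onlg ewqnc niqe jcy nzow
Hunk 4: at line 1 remove [rtg,eynv] add [ewa] -> 12 lines: ogvs ewa ykn oac ygf exsna nljm onlg ewqnc niqe jcy nzow
Hunk 5: at line 6 remove [nljm] add [rftky,paio,osbr] -> 14 lines: ogvs ewa ykn oac ygf exsna rftky paio osbr onlg ewqnc niqe jcy nzow
Hunk 6: at line 3 remove [ygf,exsna] add [beco] -> 13 lines: ogvs ewa ykn oac beco rftky paio osbr onlg ewqnc niqe jcy nzow
Final line 12: jcy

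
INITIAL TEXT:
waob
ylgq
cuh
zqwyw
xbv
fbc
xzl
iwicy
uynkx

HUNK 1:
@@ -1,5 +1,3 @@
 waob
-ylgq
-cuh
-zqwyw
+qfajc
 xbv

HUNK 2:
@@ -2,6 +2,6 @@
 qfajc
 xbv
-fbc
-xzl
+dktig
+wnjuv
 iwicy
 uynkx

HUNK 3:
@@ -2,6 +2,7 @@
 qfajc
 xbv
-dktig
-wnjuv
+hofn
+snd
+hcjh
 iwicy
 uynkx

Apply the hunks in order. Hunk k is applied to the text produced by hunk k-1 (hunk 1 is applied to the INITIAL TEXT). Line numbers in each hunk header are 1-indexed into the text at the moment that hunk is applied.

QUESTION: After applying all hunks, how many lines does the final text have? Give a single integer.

Hunk 1: at line 1 remove [ylgq,cuh,zqwyw] add [qfajc] -> 7 lines: waob qfajc xbv fbc xzl iwicy uynkx
Hunk 2: at line 2 remove [fbc,xzl] add [dktig,wnjuv] -> 7 lines: waob qfajc xbv dktig wnjuv iwicy uynkx
Hunk 3: at line 2 remove [dktig,wnjuv] add [hofn,snd,hcjh] -> 8 lines: waob qfajc xbv hofn snd hcjh iwicy uynkx
Final line count: 8

Answer: 8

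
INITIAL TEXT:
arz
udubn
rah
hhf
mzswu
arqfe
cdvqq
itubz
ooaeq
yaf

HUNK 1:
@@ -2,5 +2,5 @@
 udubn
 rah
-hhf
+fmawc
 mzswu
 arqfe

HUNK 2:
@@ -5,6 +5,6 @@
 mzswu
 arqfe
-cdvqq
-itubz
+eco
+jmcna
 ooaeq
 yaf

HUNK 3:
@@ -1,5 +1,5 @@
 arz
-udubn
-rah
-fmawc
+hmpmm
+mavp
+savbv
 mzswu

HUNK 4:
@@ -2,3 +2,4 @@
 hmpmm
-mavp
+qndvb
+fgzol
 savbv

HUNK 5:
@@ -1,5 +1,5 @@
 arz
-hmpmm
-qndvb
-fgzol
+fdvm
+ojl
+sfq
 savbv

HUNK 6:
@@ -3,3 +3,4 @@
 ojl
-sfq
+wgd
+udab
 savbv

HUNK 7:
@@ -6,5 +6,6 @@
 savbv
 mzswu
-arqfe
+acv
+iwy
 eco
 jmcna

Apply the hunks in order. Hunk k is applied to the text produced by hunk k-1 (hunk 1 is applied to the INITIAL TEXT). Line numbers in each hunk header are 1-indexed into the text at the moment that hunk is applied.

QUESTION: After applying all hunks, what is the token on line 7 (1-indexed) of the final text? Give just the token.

Answer: mzswu

Derivation:
Hunk 1: at line 2 remove [hhf] add [fmawc] -> 10 lines: arz udubn rah fmawc mzswu arqfe cdvqq itubz ooaeq yaf
Hunk 2: at line 5 remove [cdvqq,itubz] add [eco,jmcna] -> 10 lines: arz udubn rah fmawc mzswu arqfe eco jmcna ooaeq yaf
Hunk 3: at line 1 remove [udubn,rah,fmawc] add [hmpmm,mavp,savbv] -> 10 lines: arz hmpmm mavp savbv mzswu arqfe eco jmcna ooaeq yaf
Hunk 4: at line 2 remove [mavp] add [qndvb,fgzol] -> 11 lines: arz hmpmm qndvb fgzol savbv mzswu arqfe eco jmcna ooaeq yaf
Hunk 5: at line 1 remove [hmpmm,qndvb,fgzol] add [fdvm,ojl,sfq] -> 11 lines: arz fdvm ojl sfq savbv mzswu arqfe eco jmcna ooaeq yaf
Hunk 6: at line 3 remove [sfq] add [wgd,udab] -> 12 lines: arz fdvm ojl wgd udab savbv mzswu arqfe eco jmcna ooaeq yaf
Hunk 7: at line 6 remove [arqfe] add [acv,iwy] -> 13 lines: arz fdvm ojl wgd udab savbv mzswu acv iwy eco jmcna ooaeq yaf
Final line 7: mzswu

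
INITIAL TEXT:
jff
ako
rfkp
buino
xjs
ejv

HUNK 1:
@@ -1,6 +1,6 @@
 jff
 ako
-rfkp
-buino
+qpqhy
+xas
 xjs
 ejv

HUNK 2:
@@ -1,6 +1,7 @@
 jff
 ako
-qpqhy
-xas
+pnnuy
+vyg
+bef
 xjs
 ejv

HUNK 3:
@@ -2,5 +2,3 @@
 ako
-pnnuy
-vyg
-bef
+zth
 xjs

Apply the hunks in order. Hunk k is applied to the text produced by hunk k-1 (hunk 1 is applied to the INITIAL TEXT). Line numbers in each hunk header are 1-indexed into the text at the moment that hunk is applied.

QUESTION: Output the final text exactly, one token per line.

Answer: jff
ako
zth
xjs
ejv

Derivation:
Hunk 1: at line 1 remove [rfkp,buino] add [qpqhy,xas] -> 6 lines: jff ako qpqhy xas xjs ejv
Hunk 2: at line 1 remove [qpqhy,xas] add [pnnuy,vyg,bef] -> 7 lines: jff ako pnnuy vyg bef xjs ejv
Hunk 3: at line 2 remove [pnnuy,vyg,bef] add [zth] -> 5 lines: jff ako zth xjs ejv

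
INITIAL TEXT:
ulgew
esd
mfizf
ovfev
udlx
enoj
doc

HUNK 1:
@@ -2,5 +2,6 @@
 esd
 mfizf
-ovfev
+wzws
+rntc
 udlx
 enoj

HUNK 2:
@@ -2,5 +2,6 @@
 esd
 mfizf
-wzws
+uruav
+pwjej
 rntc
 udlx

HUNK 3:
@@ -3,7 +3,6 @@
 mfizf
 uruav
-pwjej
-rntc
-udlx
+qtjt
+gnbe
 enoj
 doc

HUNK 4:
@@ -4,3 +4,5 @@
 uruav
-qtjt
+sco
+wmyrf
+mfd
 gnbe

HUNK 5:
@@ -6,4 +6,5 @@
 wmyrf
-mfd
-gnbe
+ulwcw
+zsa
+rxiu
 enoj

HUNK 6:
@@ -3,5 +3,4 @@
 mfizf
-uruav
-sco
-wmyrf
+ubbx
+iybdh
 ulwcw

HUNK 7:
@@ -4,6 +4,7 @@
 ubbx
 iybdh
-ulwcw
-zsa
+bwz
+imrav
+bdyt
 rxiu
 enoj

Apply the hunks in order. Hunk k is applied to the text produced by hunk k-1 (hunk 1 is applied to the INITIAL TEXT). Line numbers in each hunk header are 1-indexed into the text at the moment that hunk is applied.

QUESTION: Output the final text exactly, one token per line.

Answer: ulgew
esd
mfizf
ubbx
iybdh
bwz
imrav
bdyt
rxiu
enoj
doc

Derivation:
Hunk 1: at line 2 remove [ovfev] add [wzws,rntc] -> 8 lines: ulgew esd mfizf wzws rntc udlx enoj doc
Hunk 2: at line 2 remove [wzws] add [uruav,pwjej] -> 9 lines: ulgew esd mfizf uruav pwjej rntc udlx enoj doc
Hunk 3: at line 3 remove [pwjej,rntc,udlx] add [qtjt,gnbe] -> 8 lines: ulgew esd mfizf uruav qtjt gnbe enoj doc
Hunk 4: at line 4 remove [qtjt] add [sco,wmyrf,mfd] -> 10 lines: ulgew esd mfizf uruav sco wmyrf mfd gnbe enoj doc
Hunk 5: at line 6 remove [mfd,gnbe] add [ulwcw,zsa,rxiu] -> 11 lines: ulgew esd mfizf uruav sco wmyrf ulwcw zsa rxiu enoj doc
Hunk 6: at line 3 remove [uruav,sco,wmyrf] add [ubbx,iybdh] -> 10 lines: ulgew esd mfizf ubbx iybdh ulwcw zsa rxiu enoj doc
Hunk 7: at line 4 remove [ulwcw,zsa] add [bwz,imrav,bdyt] -> 11 lines: ulgew esd mfizf ubbx iybdh bwz imrav bdyt rxiu enoj doc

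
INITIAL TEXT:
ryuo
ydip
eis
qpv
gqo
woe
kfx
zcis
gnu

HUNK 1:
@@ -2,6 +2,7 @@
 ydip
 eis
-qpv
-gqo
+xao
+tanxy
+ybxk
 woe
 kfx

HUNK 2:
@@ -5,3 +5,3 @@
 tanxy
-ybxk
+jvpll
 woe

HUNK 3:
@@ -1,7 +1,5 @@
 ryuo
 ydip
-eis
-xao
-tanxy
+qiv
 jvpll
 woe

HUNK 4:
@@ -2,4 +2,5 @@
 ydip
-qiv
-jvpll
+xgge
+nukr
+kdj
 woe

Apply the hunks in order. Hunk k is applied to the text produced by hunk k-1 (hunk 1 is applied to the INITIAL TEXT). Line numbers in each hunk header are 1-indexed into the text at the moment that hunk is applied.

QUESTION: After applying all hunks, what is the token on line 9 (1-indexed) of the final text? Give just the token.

Hunk 1: at line 2 remove [qpv,gqo] add [xao,tanxy,ybxk] -> 10 lines: ryuo ydip eis xao tanxy ybxk woe kfx zcis gnu
Hunk 2: at line 5 remove [ybxk] add [jvpll] -> 10 lines: ryuo ydip eis xao tanxy jvpll woe kfx zcis gnu
Hunk 3: at line 1 remove [eis,xao,tanxy] add [qiv] -> 8 lines: ryuo ydip qiv jvpll woe kfx zcis gnu
Hunk 4: at line 2 remove [qiv,jvpll] add [xgge,nukr,kdj] -> 9 lines: ryuo ydip xgge nukr kdj woe kfx zcis gnu
Final line 9: gnu

Answer: gnu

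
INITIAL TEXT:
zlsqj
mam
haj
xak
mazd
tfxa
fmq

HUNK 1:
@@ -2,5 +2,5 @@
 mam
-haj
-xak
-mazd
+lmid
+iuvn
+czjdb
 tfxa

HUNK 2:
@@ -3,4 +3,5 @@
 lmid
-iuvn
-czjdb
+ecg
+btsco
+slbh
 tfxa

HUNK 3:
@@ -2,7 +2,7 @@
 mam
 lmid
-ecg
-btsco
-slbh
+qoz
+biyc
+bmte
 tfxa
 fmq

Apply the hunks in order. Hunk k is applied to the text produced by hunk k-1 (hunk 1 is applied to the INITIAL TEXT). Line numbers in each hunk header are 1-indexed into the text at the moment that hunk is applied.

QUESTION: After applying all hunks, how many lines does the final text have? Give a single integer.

Hunk 1: at line 2 remove [haj,xak,mazd] add [lmid,iuvn,czjdb] -> 7 lines: zlsqj mam lmid iuvn czjdb tfxa fmq
Hunk 2: at line 3 remove [iuvn,czjdb] add [ecg,btsco,slbh] -> 8 lines: zlsqj mam lmid ecg btsco slbh tfxa fmq
Hunk 3: at line 2 remove [ecg,btsco,slbh] add [qoz,biyc,bmte] -> 8 lines: zlsqj mam lmid qoz biyc bmte tfxa fmq
Final line count: 8

Answer: 8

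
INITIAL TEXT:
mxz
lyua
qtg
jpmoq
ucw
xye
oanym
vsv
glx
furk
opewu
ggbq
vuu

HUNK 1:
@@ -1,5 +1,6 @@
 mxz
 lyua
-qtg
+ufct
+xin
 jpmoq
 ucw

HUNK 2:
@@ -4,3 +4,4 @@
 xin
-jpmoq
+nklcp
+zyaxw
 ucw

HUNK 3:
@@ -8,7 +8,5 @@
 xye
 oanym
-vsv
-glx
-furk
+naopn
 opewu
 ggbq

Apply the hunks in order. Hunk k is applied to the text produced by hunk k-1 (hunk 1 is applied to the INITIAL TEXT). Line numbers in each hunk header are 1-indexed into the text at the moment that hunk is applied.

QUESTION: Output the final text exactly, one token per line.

Answer: mxz
lyua
ufct
xin
nklcp
zyaxw
ucw
xye
oanym
naopn
opewu
ggbq
vuu

Derivation:
Hunk 1: at line 1 remove [qtg] add [ufct,xin] -> 14 lines: mxz lyua ufct xin jpmoq ucw xye oanym vsv glx furk opewu ggbq vuu
Hunk 2: at line 4 remove [jpmoq] add [nklcp,zyaxw] -> 15 lines: mxz lyua ufct xin nklcp zyaxw ucw xye oanym vsv glx furk opewu ggbq vuu
Hunk 3: at line 8 remove [vsv,glx,furk] add [naopn] -> 13 lines: mxz lyua ufct xin nklcp zyaxw ucw xye oanym naopn opewu ggbq vuu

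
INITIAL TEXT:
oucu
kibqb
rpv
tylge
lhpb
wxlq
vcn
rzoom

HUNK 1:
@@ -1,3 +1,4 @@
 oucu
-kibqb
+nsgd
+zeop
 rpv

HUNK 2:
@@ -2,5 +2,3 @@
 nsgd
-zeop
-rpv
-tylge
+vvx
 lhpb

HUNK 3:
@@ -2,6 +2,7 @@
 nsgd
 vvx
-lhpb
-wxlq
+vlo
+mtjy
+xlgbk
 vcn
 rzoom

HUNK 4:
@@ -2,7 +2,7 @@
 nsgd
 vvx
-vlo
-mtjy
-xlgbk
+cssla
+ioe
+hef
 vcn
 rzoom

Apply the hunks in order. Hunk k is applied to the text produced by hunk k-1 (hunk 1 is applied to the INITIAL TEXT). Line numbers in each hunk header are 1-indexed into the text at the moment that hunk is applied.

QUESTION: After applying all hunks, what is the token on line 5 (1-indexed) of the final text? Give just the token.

Hunk 1: at line 1 remove [kibqb] add [nsgd,zeop] -> 9 lines: oucu nsgd zeop rpv tylge lhpb wxlq vcn rzoom
Hunk 2: at line 2 remove [zeop,rpv,tylge] add [vvx] -> 7 lines: oucu nsgd vvx lhpb wxlq vcn rzoom
Hunk 3: at line 2 remove [lhpb,wxlq] add [vlo,mtjy,xlgbk] -> 8 lines: oucu nsgd vvx vlo mtjy xlgbk vcn rzoom
Hunk 4: at line 2 remove [vlo,mtjy,xlgbk] add [cssla,ioe,hef] -> 8 lines: oucu nsgd vvx cssla ioe hef vcn rzoom
Final line 5: ioe

Answer: ioe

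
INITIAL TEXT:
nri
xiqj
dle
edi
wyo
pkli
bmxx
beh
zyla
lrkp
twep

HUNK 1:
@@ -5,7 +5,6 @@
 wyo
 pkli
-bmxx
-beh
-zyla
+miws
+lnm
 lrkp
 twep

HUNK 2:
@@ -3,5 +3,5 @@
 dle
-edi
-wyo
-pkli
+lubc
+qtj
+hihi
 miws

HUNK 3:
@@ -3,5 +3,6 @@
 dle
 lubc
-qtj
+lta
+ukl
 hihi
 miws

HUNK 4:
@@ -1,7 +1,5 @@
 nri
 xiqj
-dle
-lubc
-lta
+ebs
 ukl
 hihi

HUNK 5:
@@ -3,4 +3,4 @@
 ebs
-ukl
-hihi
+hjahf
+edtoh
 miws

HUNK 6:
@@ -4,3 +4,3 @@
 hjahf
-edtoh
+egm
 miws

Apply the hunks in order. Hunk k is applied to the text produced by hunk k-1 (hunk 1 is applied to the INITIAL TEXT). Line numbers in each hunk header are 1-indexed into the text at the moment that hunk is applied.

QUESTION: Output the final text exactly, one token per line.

Hunk 1: at line 5 remove [bmxx,beh,zyla] add [miws,lnm] -> 10 lines: nri xiqj dle edi wyo pkli miws lnm lrkp twep
Hunk 2: at line 3 remove [edi,wyo,pkli] add [lubc,qtj,hihi] -> 10 lines: nri xiqj dle lubc qtj hihi miws lnm lrkp twep
Hunk 3: at line 3 remove [qtj] add [lta,ukl] -> 11 lines: nri xiqj dle lubc lta ukl hihi miws lnm lrkp twep
Hunk 4: at line 1 remove [dle,lubc,lta] add [ebs] -> 9 lines: nri xiqj ebs ukl hihi miws lnm lrkp twep
Hunk 5: at line 3 remove [ukl,hihi] add [hjahf,edtoh] -> 9 lines: nri xiqj ebs hjahf edtoh miws lnm lrkp twep
Hunk 6: at line 4 remove [edtoh] add [egm] -> 9 lines: nri xiqj ebs hjahf egm miws lnm lrkp twep

Answer: nri
xiqj
ebs
hjahf
egm
miws
lnm
lrkp
twep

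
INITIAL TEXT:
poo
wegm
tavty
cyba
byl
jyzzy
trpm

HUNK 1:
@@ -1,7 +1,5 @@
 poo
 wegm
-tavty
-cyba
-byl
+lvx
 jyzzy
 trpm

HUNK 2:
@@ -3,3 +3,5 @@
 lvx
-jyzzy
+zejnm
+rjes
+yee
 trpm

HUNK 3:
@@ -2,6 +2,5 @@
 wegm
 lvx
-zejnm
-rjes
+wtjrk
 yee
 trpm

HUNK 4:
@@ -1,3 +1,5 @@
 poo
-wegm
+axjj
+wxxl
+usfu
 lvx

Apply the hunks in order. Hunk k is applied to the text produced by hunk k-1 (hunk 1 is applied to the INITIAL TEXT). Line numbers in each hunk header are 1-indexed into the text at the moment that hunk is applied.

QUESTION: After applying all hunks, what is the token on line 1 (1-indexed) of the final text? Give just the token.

Hunk 1: at line 1 remove [tavty,cyba,byl] add [lvx] -> 5 lines: poo wegm lvx jyzzy trpm
Hunk 2: at line 3 remove [jyzzy] add [zejnm,rjes,yee] -> 7 lines: poo wegm lvx zejnm rjes yee trpm
Hunk 3: at line 2 remove [zejnm,rjes] add [wtjrk] -> 6 lines: poo wegm lvx wtjrk yee trpm
Hunk 4: at line 1 remove [wegm] add [axjj,wxxl,usfu] -> 8 lines: poo axjj wxxl usfu lvx wtjrk yee trpm
Final line 1: poo

Answer: poo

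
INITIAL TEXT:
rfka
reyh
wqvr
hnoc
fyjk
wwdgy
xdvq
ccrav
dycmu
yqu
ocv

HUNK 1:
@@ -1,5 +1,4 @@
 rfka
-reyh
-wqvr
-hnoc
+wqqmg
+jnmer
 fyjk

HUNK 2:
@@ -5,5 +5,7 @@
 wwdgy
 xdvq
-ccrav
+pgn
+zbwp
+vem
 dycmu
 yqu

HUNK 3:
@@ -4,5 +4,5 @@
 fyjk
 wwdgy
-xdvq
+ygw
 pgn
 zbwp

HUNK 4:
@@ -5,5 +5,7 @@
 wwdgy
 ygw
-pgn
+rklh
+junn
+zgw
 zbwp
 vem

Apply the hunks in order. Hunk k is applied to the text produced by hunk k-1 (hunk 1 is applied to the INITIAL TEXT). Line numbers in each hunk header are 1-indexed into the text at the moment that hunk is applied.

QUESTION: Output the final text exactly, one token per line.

Answer: rfka
wqqmg
jnmer
fyjk
wwdgy
ygw
rklh
junn
zgw
zbwp
vem
dycmu
yqu
ocv

Derivation:
Hunk 1: at line 1 remove [reyh,wqvr,hnoc] add [wqqmg,jnmer] -> 10 lines: rfka wqqmg jnmer fyjk wwdgy xdvq ccrav dycmu yqu ocv
Hunk 2: at line 5 remove [ccrav] add [pgn,zbwp,vem] -> 12 lines: rfka wqqmg jnmer fyjk wwdgy xdvq pgn zbwp vem dycmu yqu ocv
Hunk 3: at line 4 remove [xdvq] add [ygw] -> 12 lines: rfka wqqmg jnmer fyjk wwdgy ygw pgn zbwp vem dycmu yqu ocv
Hunk 4: at line 5 remove [pgn] add [rklh,junn,zgw] -> 14 lines: rfka wqqmg jnmer fyjk wwdgy ygw rklh junn zgw zbwp vem dycmu yqu ocv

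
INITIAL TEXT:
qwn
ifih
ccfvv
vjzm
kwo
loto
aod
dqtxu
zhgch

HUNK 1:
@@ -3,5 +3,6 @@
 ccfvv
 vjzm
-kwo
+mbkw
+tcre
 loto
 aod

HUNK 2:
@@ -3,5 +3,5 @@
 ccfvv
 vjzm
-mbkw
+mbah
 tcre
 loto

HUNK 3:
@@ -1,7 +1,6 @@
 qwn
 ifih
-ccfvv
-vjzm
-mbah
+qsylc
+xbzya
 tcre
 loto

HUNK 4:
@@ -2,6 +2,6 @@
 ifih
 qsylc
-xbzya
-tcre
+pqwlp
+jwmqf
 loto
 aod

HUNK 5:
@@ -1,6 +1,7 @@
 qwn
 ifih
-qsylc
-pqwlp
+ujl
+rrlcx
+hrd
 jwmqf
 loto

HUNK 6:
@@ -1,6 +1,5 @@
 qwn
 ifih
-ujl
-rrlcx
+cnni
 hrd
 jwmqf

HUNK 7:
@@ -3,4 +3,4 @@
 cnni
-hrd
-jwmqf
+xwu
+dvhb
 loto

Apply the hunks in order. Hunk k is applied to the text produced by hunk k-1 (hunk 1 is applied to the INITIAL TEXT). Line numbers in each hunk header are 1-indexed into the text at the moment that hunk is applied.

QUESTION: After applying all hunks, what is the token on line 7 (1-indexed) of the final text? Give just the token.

Answer: aod

Derivation:
Hunk 1: at line 3 remove [kwo] add [mbkw,tcre] -> 10 lines: qwn ifih ccfvv vjzm mbkw tcre loto aod dqtxu zhgch
Hunk 2: at line 3 remove [mbkw] add [mbah] -> 10 lines: qwn ifih ccfvv vjzm mbah tcre loto aod dqtxu zhgch
Hunk 3: at line 1 remove [ccfvv,vjzm,mbah] add [qsylc,xbzya] -> 9 lines: qwn ifih qsylc xbzya tcre loto aod dqtxu zhgch
Hunk 4: at line 2 remove [xbzya,tcre] add [pqwlp,jwmqf] -> 9 lines: qwn ifih qsylc pqwlp jwmqf loto aod dqtxu zhgch
Hunk 5: at line 1 remove [qsylc,pqwlp] add [ujl,rrlcx,hrd] -> 10 lines: qwn ifih ujl rrlcx hrd jwmqf loto aod dqtxu zhgch
Hunk 6: at line 1 remove [ujl,rrlcx] add [cnni] -> 9 lines: qwn ifih cnni hrd jwmqf loto aod dqtxu zhgch
Hunk 7: at line 3 remove [hrd,jwmqf] add [xwu,dvhb] -> 9 lines: qwn ifih cnni xwu dvhb loto aod dqtxu zhgch
Final line 7: aod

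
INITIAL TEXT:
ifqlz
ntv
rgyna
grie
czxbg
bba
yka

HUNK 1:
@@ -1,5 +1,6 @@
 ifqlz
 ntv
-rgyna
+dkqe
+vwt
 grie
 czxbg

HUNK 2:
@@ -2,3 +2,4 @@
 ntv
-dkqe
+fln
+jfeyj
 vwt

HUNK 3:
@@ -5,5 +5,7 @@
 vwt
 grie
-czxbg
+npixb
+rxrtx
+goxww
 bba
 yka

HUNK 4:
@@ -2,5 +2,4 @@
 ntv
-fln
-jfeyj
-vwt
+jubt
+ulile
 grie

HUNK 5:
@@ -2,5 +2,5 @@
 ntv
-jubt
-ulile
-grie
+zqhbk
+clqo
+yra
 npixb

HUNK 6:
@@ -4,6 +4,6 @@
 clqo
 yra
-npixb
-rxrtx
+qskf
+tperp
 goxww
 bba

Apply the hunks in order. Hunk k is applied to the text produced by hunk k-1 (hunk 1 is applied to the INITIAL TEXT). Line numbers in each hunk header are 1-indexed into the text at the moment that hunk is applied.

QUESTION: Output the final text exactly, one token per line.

Hunk 1: at line 1 remove [rgyna] add [dkqe,vwt] -> 8 lines: ifqlz ntv dkqe vwt grie czxbg bba yka
Hunk 2: at line 2 remove [dkqe] add [fln,jfeyj] -> 9 lines: ifqlz ntv fln jfeyj vwt grie czxbg bba yka
Hunk 3: at line 5 remove [czxbg] add [npixb,rxrtx,goxww] -> 11 lines: ifqlz ntv fln jfeyj vwt grie npixb rxrtx goxww bba yka
Hunk 4: at line 2 remove [fln,jfeyj,vwt] add [jubt,ulile] -> 10 lines: ifqlz ntv jubt ulile grie npixb rxrtx goxww bba yka
Hunk 5: at line 2 remove [jubt,ulile,grie] add [zqhbk,clqo,yra] -> 10 lines: ifqlz ntv zqhbk clqo yra npixb rxrtx goxww bba yka
Hunk 6: at line 4 remove [npixb,rxrtx] add [qskf,tperp] -> 10 lines: ifqlz ntv zqhbk clqo yra qskf tperp goxww bba yka

Answer: ifqlz
ntv
zqhbk
clqo
yra
qskf
tperp
goxww
bba
yka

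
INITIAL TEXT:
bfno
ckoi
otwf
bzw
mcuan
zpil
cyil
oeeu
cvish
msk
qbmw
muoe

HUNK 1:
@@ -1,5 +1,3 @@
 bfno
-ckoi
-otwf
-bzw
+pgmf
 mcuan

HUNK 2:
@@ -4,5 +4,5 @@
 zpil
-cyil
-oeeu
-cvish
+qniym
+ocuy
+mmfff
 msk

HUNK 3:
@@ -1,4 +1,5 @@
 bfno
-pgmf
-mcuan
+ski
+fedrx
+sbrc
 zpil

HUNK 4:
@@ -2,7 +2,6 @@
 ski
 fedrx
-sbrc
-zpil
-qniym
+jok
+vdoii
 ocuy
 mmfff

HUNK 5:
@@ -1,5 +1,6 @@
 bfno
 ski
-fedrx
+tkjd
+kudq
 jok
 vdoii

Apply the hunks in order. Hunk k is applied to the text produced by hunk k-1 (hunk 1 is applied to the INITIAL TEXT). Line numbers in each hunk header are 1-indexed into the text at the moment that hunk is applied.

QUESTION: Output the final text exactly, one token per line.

Answer: bfno
ski
tkjd
kudq
jok
vdoii
ocuy
mmfff
msk
qbmw
muoe

Derivation:
Hunk 1: at line 1 remove [ckoi,otwf,bzw] add [pgmf] -> 10 lines: bfno pgmf mcuan zpil cyil oeeu cvish msk qbmw muoe
Hunk 2: at line 4 remove [cyil,oeeu,cvish] add [qniym,ocuy,mmfff] -> 10 lines: bfno pgmf mcuan zpil qniym ocuy mmfff msk qbmw muoe
Hunk 3: at line 1 remove [pgmf,mcuan] add [ski,fedrx,sbrc] -> 11 lines: bfno ski fedrx sbrc zpil qniym ocuy mmfff msk qbmw muoe
Hunk 4: at line 2 remove [sbrc,zpil,qniym] add [jok,vdoii] -> 10 lines: bfno ski fedrx jok vdoii ocuy mmfff msk qbmw muoe
Hunk 5: at line 1 remove [fedrx] add [tkjd,kudq] -> 11 lines: bfno ski tkjd kudq jok vdoii ocuy mmfff msk qbmw muoe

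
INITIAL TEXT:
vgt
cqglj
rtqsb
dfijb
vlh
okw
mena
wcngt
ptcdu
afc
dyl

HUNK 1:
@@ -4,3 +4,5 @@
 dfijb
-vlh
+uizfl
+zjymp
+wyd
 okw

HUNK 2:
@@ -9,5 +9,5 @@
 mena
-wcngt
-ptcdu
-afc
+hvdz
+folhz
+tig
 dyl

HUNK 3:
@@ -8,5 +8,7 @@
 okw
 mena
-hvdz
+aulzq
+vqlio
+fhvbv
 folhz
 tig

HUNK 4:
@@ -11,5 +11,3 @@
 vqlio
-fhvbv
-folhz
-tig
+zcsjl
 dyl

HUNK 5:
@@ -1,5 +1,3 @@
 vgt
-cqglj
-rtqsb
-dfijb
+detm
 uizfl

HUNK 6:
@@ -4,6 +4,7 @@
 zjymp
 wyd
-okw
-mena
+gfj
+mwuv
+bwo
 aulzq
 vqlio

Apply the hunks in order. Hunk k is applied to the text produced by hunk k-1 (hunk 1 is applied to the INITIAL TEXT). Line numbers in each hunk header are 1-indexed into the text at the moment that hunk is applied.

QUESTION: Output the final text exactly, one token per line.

Answer: vgt
detm
uizfl
zjymp
wyd
gfj
mwuv
bwo
aulzq
vqlio
zcsjl
dyl

Derivation:
Hunk 1: at line 4 remove [vlh] add [uizfl,zjymp,wyd] -> 13 lines: vgt cqglj rtqsb dfijb uizfl zjymp wyd okw mena wcngt ptcdu afc dyl
Hunk 2: at line 9 remove [wcngt,ptcdu,afc] add [hvdz,folhz,tig] -> 13 lines: vgt cqglj rtqsb dfijb uizfl zjymp wyd okw mena hvdz folhz tig dyl
Hunk 3: at line 8 remove [hvdz] add [aulzq,vqlio,fhvbv] -> 15 lines: vgt cqglj rtqsb dfijb uizfl zjymp wyd okw mena aulzq vqlio fhvbv folhz tig dyl
Hunk 4: at line 11 remove [fhvbv,folhz,tig] add [zcsjl] -> 13 lines: vgt cqglj rtqsb dfijb uizfl zjymp wyd okw mena aulzq vqlio zcsjl dyl
Hunk 5: at line 1 remove [cqglj,rtqsb,dfijb] add [detm] -> 11 lines: vgt detm uizfl zjymp wyd okw mena aulzq vqlio zcsjl dyl
Hunk 6: at line 4 remove [okw,mena] add [gfj,mwuv,bwo] -> 12 lines: vgt detm uizfl zjymp wyd gfj mwuv bwo aulzq vqlio zcsjl dyl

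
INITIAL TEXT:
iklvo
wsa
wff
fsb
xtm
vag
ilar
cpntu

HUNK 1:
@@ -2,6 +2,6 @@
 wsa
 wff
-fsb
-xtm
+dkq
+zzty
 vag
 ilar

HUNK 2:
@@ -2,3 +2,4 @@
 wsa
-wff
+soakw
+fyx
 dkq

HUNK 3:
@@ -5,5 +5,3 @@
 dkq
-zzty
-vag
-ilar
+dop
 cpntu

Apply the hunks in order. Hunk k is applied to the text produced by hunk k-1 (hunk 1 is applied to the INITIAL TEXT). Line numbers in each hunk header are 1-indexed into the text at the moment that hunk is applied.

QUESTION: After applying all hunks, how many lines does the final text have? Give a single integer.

Answer: 7

Derivation:
Hunk 1: at line 2 remove [fsb,xtm] add [dkq,zzty] -> 8 lines: iklvo wsa wff dkq zzty vag ilar cpntu
Hunk 2: at line 2 remove [wff] add [soakw,fyx] -> 9 lines: iklvo wsa soakw fyx dkq zzty vag ilar cpntu
Hunk 3: at line 5 remove [zzty,vag,ilar] add [dop] -> 7 lines: iklvo wsa soakw fyx dkq dop cpntu
Final line count: 7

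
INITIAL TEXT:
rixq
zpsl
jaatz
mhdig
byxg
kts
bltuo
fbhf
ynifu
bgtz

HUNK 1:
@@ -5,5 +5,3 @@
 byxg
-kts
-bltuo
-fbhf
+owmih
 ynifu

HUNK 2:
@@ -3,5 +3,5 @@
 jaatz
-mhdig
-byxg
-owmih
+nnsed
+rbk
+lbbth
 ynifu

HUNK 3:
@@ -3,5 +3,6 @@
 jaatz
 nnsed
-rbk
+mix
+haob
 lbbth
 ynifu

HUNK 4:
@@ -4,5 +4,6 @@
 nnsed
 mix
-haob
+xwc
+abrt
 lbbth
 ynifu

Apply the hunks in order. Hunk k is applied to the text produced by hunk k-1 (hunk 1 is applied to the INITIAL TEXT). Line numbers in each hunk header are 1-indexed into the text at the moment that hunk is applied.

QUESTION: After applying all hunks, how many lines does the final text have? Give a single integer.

Hunk 1: at line 5 remove [kts,bltuo,fbhf] add [owmih] -> 8 lines: rixq zpsl jaatz mhdig byxg owmih ynifu bgtz
Hunk 2: at line 3 remove [mhdig,byxg,owmih] add [nnsed,rbk,lbbth] -> 8 lines: rixq zpsl jaatz nnsed rbk lbbth ynifu bgtz
Hunk 3: at line 3 remove [rbk] add [mix,haob] -> 9 lines: rixq zpsl jaatz nnsed mix haob lbbth ynifu bgtz
Hunk 4: at line 4 remove [haob] add [xwc,abrt] -> 10 lines: rixq zpsl jaatz nnsed mix xwc abrt lbbth ynifu bgtz
Final line count: 10

Answer: 10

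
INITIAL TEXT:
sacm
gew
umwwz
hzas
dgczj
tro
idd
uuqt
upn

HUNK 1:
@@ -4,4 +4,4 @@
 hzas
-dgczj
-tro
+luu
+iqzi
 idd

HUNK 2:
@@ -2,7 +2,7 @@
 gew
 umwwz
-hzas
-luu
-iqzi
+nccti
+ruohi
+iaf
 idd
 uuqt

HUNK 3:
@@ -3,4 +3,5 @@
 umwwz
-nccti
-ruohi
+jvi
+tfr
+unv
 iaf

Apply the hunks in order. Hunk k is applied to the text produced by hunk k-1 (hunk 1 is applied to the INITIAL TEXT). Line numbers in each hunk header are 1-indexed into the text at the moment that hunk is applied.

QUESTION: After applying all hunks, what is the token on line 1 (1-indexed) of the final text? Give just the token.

Hunk 1: at line 4 remove [dgczj,tro] add [luu,iqzi] -> 9 lines: sacm gew umwwz hzas luu iqzi idd uuqt upn
Hunk 2: at line 2 remove [hzas,luu,iqzi] add [nccti,ruohi,iaf] -> 9 lines: sacm gew umwwz nccti ruohi iaf idd uuqt upn
Hunk 3: at line 3 remove [nccti,ruohi] add [jvi,tfr,unv] -> 10 lines: sacm gew umwwz jvi tfr unv iaf idd uuqt upn
Final line 1: sacm

Answer: sacm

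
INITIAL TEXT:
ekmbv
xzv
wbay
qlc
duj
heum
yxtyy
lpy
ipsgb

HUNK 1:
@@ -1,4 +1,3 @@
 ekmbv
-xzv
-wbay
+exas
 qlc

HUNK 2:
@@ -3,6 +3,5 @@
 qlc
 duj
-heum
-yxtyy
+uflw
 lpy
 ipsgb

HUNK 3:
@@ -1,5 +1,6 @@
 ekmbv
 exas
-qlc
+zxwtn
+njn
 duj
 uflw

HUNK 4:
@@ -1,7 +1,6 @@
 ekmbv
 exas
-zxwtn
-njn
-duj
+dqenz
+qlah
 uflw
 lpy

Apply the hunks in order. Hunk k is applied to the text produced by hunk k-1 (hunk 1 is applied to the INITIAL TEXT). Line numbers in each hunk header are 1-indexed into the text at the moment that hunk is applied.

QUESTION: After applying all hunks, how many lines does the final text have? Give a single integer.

Answer: 7

Derivation:
Hunk 1: at line 1 remove [xzv,wbay] add [exas] -> 8 lines: ekmbv exas qlc duj heum yxtyy lpy ipsgb
Hunk 2: at line 3 remove [heum,yxtyy] add [uflw] -> 7 lines: ekmbv exas qlc duj uflw lpy ipsgb
Hunk 3: at line 1 remove [qlc] add [zxwtn,njn] -> 8 lines: ekmbv exas zxwtn njn duj uflw lpy ipsgb
Hunk 4: at line 1 remove [zxwtn,njn,duj] add [dqenz,qlah] -> 7 lines: ekmbv exas dqenz qlah uflw lpy ipsgb
Final line count: 7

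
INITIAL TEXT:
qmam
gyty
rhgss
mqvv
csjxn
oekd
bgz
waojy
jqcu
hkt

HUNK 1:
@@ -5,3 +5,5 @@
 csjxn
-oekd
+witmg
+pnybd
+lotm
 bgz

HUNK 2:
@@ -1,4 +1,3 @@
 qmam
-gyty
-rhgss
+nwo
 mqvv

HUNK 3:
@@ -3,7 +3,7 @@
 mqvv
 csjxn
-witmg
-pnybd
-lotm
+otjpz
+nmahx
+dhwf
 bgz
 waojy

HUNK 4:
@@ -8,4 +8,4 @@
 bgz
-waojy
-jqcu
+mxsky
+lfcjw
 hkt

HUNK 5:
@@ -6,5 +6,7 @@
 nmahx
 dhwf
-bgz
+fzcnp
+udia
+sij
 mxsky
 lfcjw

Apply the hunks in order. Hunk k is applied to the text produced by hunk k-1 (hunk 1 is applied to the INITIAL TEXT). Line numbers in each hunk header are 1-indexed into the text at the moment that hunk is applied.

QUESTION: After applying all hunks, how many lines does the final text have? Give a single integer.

Hunk 1: at line 5 remove [oekd] add [witmg,pnybd,lotm] -> 12 lines: qmam gyty rhgss mqvv csjxn witmg pnybd lotm bgz waojy jqcu hkt
Hunk 2: at line 1 remove [gyty,rhgss] add [nwo] -> 11 lines: qmam nwo mqvv csjxn witmg pnybd lotm bgz waojy jqcu hkt
Hunk 3: at line 3 remove [witmg,pnybd,lotm] add [otjpz,nmahx,dhwf] -> 11 lines: qmam nwo mqvv csjxn otjpz nmahx dhwf bgz waojy jqcu hkt
Hunk 4: at line 8 remove [waojy,jqcu] add [mxsky,lfcjw] -> 11 lines: qmam nwo mqvv csjxn otjpz nmahx dhwf bgz mxsky lfcjw hkt
Hunk 5: at line 6 remove [bgz] add [fzcnp,udia,sij] -> 13 lines: qmam nwo mqvv csjxn otjpz nmahx dhwf fzcnp udia sij mxsky lfcjw hkt
Final line count: 13

Answer: 13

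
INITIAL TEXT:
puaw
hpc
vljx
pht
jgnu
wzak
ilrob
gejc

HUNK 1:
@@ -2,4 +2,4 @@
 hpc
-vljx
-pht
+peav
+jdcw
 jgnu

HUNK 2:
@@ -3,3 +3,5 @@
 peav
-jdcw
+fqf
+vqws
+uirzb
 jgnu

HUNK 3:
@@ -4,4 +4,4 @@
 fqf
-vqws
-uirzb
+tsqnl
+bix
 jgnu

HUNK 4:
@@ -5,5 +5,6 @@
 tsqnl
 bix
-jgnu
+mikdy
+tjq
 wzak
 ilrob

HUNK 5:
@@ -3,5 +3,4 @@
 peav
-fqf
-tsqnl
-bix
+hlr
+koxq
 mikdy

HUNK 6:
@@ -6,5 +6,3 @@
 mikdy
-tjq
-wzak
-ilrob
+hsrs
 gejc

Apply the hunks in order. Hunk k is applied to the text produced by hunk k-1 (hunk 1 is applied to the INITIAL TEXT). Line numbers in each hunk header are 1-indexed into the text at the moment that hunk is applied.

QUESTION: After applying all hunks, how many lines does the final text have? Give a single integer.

Answer: 8

Derivation:
Hunk 1: at line 2 remove [vljx,pht] add [peav,jdcw] -> 8 lines: puaw hpc peav jdcw jgnu wzak ilrob gejc
Hunk 2: at line 3 remove [jdcw] add [fqf,vqws,uirzb] -> 10 lines: puaw hpc peav fqf vqws uirzb jgnu wzak ilrob gejc
Hunk 3: at line 4 remove [vqws,uirzb] add [tsqnl,bix] -> 10 lines: puaw hpc peav fqf tsqnl bix jgnu wzak ilrob gejc
Hunk 4: at line 5 remove [jgnu] add [mikdy,tjq] -> 11 lines: puaw hpc peav fqf tsqnl bix mikdy tjq wzak ilrob gejc
Hunk 5: at line 3 remove [fqf,tsqnl,bix] add [hlr,koxq] -> 10 lines: puaw hpc peav hlr koxq mikdy tjq wzak ilrob gejc
Hunk 6: at line 6 remove [tjq,wzak,ilrob] add [hsrs] -> 8 lines: puaw hpc peav hlr koxq mikdy hsrs gejc
Final line count: 8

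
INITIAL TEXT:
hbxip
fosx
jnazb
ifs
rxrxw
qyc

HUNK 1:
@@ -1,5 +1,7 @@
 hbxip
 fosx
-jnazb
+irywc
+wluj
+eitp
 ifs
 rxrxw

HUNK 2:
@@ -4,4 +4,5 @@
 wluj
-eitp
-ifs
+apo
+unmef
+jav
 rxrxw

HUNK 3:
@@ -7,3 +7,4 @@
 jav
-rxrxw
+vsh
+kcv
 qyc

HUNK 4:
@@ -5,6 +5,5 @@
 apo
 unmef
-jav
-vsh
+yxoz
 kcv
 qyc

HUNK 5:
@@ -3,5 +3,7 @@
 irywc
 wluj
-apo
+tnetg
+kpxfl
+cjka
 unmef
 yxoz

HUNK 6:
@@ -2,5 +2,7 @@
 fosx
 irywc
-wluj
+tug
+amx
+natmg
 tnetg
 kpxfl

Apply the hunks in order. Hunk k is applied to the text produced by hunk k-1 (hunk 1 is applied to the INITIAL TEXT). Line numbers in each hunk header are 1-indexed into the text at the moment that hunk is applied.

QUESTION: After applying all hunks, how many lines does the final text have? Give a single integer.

Answer: 13

Derivation:
Hunk 1: at line 1 remove [jnazb] add [irywc,wluj,eitp] -> 8 lines: hbxip fosx irywc wluj eitp ifs rxrxw qyc
Hunk 2: at line 4 remove [eitp,ifs] add [apo,unmef,jav] -> 9 lines: hbxip fosx irywc wluj apo unmef jav rxrxw qyc
Hunk 3: at line 7 remove [rxrxw] add [vsh,kcv] -> 10 lines: hbxip fosx irywc wluj apo unmef jav vsh kcv qyc
Hunk 4: at line 5 remove [jav,vsh] add [yxoz] -> 9 lines: hbxip fosx irywc wluj apo unmef yxoz kcv qyc
Hunk 5: at line 3 remove [apo] add [tnetg,kpxfl,cjka] -> 11 lines: hbxip fosx irywc wluj tnetg kpxfl cjka unmef yxoz kcv qyc
Hunk 6: at line 2 remove [wluj] add [tug,amx,natmg] -> 13 lines: hbxip fosx irywc tug amx natmg tnetg kpxfl cjka unmef yxoz kcv qyc
Final line count: 13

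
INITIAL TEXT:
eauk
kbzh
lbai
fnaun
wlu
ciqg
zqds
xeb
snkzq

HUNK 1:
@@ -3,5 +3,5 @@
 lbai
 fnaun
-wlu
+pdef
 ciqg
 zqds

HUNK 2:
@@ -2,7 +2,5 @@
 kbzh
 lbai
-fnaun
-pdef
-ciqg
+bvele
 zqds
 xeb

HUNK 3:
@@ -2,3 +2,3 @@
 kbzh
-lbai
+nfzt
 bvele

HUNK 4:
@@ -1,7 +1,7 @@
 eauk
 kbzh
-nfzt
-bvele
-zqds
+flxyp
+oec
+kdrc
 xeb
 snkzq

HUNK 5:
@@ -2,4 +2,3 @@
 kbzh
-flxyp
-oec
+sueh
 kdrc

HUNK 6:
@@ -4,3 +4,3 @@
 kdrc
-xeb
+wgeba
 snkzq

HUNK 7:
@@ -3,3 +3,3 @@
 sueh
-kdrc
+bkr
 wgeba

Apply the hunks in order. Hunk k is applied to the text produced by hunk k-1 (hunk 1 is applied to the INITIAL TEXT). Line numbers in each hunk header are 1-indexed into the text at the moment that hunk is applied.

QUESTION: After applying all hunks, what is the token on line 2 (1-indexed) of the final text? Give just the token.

Answer: kbzh

Derivation:
Hunk 1: at line 3 remove [wlu] add [pdef] -> 9 lines: eauk kbzh lbai fnaun pdef ciqg zqds xeb snkzq
Hunk 2: at line 2 remove [fnaun,pdef,ciqg] add [bvele] -> 7 lines: eauk kbzh lbai bvele zqds xeb snkzq
Hunk 3: at line 2 remove [lbai] add [nfzt] -> 7 lines: eauk kbzh nfzt bvele zqds xeb snkzq
Hunk 4: at line 1 remove [nfzt,bvele,zqds] add [flxyp,oec,kdrc] -> 7 lines: eauk kbzh flxyp oec kdrc xeb snkzq
Hunk 5: at line 2 remove [flxyp,oec] add [sueh] -> 6 lines: eauk kbzh sueh kdrc xeb snkzq
Hunk 6: at line 4 remove [xeb] add [wgeba] -> 6 lines: eauk kbzh sueh kdrc wgeba snkzq
Hunk 7: at line 3 remove [kdrc] add [bkr] -> 6 lines: eauk kbzh sueh bkr wgeba snkzq
Final line 2: kbzh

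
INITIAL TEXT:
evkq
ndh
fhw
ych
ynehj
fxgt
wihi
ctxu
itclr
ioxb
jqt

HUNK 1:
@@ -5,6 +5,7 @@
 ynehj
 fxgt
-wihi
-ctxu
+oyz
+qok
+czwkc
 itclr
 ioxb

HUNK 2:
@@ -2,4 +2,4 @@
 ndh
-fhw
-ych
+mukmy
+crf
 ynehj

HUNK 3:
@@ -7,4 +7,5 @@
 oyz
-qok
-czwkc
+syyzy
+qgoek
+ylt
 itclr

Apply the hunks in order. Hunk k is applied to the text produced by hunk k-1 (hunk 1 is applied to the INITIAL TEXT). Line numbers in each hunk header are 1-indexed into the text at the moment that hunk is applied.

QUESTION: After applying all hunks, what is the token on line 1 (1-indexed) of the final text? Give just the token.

Answer: evkq

Derivation:
Hunk 1: at line 5 remove [wihi,ctxu] add [oyz,qok,czwkc] -> 12 lines: evkq ndh fhw ych ynehj fxgt oyz qok czwkc itclr ioxb jqt
Hunk 2: at line 2 remove [fhw,ych] add [mukmy,crf] -> 12 lines: evkq ndh mukmy crf ynehj fxgt oyz qok czwkc itclr ioxb jqt
Hunk 3: at line 7 remove [qok,czwkc] add [syyzy,qgoek,ylt] -> 13 lines: evkq ndh mukmy crf ynehj fxgt oyz syyzy qgoek ylt itclr ioxb jqt
Final line 1: evkq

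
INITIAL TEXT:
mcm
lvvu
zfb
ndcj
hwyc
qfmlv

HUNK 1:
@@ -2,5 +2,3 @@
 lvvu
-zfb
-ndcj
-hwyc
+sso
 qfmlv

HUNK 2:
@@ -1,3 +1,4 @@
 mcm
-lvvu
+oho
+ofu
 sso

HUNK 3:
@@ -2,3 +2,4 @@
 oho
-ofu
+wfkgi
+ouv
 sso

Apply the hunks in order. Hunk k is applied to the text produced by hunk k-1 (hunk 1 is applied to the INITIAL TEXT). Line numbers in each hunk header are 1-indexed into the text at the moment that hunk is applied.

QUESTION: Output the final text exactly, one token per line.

Answer: mcm
oho
wfkgi
ouv
sso
qfmlv

Derivation:
Hunk 1: at line 2 remove [zfb,ndcj,hwyc] add [sso] -> 4 lines: mcm lvvu sso qfmlv
Hunk 2: at line 1 remove [lvvu] add [oho,ofu] -> 5 lines: mcm oho ofu sso qfmlv
Hunk 3: at line 2 remove [ofu] add [wfkgi,ouv] -> 6 lines: mcm oho wfkgi ouv sso qfmlv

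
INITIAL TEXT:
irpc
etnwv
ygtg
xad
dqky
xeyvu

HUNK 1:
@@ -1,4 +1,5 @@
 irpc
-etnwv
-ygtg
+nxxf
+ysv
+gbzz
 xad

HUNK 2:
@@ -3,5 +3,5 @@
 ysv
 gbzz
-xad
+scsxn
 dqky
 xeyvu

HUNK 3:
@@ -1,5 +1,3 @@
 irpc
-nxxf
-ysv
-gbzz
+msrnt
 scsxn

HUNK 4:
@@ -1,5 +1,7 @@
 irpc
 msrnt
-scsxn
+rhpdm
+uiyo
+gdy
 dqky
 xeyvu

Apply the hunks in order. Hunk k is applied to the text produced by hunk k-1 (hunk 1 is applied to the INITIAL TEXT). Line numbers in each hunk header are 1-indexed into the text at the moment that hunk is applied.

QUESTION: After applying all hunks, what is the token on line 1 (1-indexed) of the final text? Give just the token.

Hunk 1: at line 1 remove [etnwv,ygtg] add [nxxf,ysv,gbzz] -> 7 lines: irpc nxxf ysv gbzz xad dqky xeyvu
Hunk 2: at line 3 remove [xad] add [scsxn] -> 7 lines: irpc nxxf ysv gbzz scsxn dqky xeyvu
Hunk 3: at line 1 remove [nxxf,ysv,gbzz] add [msrnt] -> 5 lines: irpc msrnt scsxn dqky xeyvu
Hunk 4: at line 1 remove [scsxn] add [rhpdm,uiyo,gdy] -> 7 lines: irpc msrnt rhpdm uiyo gdy dqky xeyvu
Final line 1: irpc

Answer: irpc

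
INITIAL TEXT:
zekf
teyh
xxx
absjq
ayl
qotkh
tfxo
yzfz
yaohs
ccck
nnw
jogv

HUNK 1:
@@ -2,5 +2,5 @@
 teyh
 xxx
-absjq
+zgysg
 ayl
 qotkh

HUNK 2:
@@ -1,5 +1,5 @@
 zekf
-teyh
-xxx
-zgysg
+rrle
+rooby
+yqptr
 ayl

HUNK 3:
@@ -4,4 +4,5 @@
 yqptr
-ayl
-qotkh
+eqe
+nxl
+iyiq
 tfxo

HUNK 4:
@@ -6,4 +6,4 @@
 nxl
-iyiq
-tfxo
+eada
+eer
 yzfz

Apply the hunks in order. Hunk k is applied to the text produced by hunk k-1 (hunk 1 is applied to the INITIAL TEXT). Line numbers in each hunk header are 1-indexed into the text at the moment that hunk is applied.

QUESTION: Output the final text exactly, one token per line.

Answer: zekf
rrle
rooby
yqptr
eqe
nxl
eada
eer
yzfz
yaohs
ccck
nnw
jogv

Derivation:
Hunk 1: at line 2 remove [absjq] add [zgysg] -> 12 lines: zekf teyh xxx zgysg ayl qotkh tfxo yzfz yaohs ccck nnw jogv
Hunk 2: at line 1 remove [teyh,xxx,zgysg] add [rrle,rooby,yqptr] -> 12 lines: zekf rrle rooby yqptr ayl qotkh tfxo yzfz yaohs ccck nnw jogv
Hunk 3: at line 4 remove [ayl,qotkh] add [eqe,nxl,iyiq] -> 13 lines: zekf rrle rooby yqptr eqe nxl iyiq tfxo yzfz yaohs ccck nnw jogv
Hunk 4: at line 6 remove [iyiq,tfxo] add [eada,eer] -> 13 lines: zekf rrle rooby yqptr eqe nxl eada eer yzfz yaohs ccck nnw jogv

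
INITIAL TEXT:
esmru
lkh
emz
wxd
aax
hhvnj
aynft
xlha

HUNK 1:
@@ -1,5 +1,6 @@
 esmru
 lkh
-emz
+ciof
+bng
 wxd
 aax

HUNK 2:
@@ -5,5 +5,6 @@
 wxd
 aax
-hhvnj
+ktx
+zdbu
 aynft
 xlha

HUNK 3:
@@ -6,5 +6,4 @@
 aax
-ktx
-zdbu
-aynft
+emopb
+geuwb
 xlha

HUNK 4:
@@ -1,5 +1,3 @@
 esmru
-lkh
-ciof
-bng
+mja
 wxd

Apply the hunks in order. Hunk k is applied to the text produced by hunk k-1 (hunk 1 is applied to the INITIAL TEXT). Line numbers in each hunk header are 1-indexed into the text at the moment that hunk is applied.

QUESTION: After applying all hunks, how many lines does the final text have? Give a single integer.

Hunk 1: at line 1 remove [emz] add [ciof,bng] -> 9 lines: esmru lkh ciof bng wxd aax hhvnj aynft xlha
Hunk 2: at line 5 remove [hhvnj] add [ktx,zdbu] -> 10 lines: esmru lkh ciof bng wxd aax ktx zdbu aynft xlha
Hunk 3: at line 6 remove [ktx,zdbu,aynft] add [emopb,geuwb] -> 9 lines: esmru lkh ciof bng wxd aax emopb geuwb xlha
Hunk 4: at line 1 remove [lkh,ciof,bng] add [mja] -> 7 lines: esmru mja wxd aax emopb geuwb xlha
Final line count: 7

Answer: 7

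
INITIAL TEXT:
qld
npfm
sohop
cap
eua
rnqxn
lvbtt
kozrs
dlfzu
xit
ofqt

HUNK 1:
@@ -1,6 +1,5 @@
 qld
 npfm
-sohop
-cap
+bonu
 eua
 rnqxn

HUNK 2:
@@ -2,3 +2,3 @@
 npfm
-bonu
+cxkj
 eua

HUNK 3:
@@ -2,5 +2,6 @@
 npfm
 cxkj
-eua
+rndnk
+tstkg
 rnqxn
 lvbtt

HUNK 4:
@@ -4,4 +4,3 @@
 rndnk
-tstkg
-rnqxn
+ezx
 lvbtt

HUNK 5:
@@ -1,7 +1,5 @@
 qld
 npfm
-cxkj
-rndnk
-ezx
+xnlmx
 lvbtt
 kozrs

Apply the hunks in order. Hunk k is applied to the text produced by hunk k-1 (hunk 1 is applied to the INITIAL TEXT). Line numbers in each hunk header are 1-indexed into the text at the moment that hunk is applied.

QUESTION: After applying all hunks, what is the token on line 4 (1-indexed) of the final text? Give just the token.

Answer: lvbtt

Derivation:
Hunk 1: at line 1 remove [sohop,cap] add [bonu] -> 10 lines: qld npfm bonu eua rnqxn lvbtt kozrs dlfzu xit ofqt
Hunk 2: at line 2 remove [bonu] add [cxkj] -> 10 lines: qld npfm cxkj eua rnqxn lvbtt kozrs dlfzu xit ofqt
Hunk 3: at line 2 remove [eua] add [rndnk,tstkg] -> 11 lines: qld npfm cxkj rndnk tstkg rnqxn lvbtt kozrs dlfzu xit ofqt
Hunk 4: at line 4 remove [tstkg,rnqxn] add [ezx] -> 10 lines: qld npfm cxkj rndnk ezx lvbtt kozrs dlfzu xit ofqt
Hunk 5: at line 1 remove [cxkj,rndnk,ezx] add [xnlmx] -> 8 lines: qld npfm xnlmx lvbtt kozrs dlfzu xit ofqt
Final line 4: lvbtt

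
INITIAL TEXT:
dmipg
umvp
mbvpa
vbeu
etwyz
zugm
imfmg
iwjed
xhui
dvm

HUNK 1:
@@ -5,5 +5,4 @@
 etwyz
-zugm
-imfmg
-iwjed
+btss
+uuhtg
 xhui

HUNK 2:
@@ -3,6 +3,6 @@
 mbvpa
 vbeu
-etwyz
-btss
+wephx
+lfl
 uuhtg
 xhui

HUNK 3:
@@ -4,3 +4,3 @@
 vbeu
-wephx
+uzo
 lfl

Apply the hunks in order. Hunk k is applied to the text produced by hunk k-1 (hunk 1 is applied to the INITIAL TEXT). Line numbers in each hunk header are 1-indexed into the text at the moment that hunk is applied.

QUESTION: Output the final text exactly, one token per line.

Hunk 1: at line 5 remove [zugm,imfmg,iwjed] add [btss,uuhtg] -> 9 lines: dmipg umvp mbvpa vbeu etwyz btss uuhtg xhui dvm
Hunk 2: at line 3 remove [etwyz,btss] add [wephx,lfl] -> 9 lines: dmipg umvp mbvpa vbeu wephx lfl uuhtg xhui dvm
Hunk 3: at line 4 remove [wephx] add [uzo] -> 9 lines: dmipg umvp mbvpa vbeu uzo lfl uuhtg xhui dvm

Answer: dmipg
umvp
mbvpa
vbeu
uzo
lfl
uuhtg
xhui
dvm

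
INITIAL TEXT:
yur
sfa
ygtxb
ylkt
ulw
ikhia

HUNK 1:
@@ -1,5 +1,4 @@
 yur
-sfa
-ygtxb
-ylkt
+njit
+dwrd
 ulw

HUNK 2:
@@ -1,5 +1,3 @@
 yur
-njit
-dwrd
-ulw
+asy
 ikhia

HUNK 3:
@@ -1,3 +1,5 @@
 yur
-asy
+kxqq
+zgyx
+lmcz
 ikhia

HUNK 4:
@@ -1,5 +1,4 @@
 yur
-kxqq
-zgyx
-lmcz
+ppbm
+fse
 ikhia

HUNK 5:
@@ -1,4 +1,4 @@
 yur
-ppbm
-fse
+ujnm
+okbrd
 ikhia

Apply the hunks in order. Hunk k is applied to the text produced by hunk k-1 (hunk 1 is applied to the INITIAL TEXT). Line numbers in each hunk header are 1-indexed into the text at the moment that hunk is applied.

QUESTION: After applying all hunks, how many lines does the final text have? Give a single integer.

Hunk 1: at line 1 remove [sfa,ygtxb,ylkt] add [njit,dwrd] -> 5 lines: yur njit dwrd ulw ikhia
Hunk 2: at line 1 remove [njit,dwrd,ulw] add [asy] -> 3 lines: yur asy ikhia
Hunk 3: at line 1 remove [asy] add [kxqq,zgyx,lmcz] -> 5 lines: yur kxqq zgyx lmcz ikhia
Hunk 4: at line 1 remove [kxqq,zgyx,lmcz] add [ppbm,fse] -> 4 lines: yur ppbm fse ikhia
Hunk 5: at line 1 remove [ppbm,fse] add [ujnm,okbrd] -> 4 lines: yur ujnm okbrd ikhia
Final line count: 4

Answer: 4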